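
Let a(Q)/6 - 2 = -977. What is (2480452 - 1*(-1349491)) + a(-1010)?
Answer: 3824093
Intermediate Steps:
a(Q) = -5850 (a(Q) = 12 + 6*(-977) = 12 - 5862 = -5850)
(2480452 - 1*(-1349491)) + a(-1010) = (2480452 - 1*(-1349491)) - 5850 = (2480452 + 1349491) - 5850 = 3829943 - 5850 = 3824093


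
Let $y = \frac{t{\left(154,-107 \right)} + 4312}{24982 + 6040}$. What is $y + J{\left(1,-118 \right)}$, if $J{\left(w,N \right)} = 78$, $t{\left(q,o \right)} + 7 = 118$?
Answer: $\frac{2424139}{31022} \approx 78.143$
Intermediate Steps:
$t{\left(q,o \right)} = 111$ ($t{\left(q,o \right)} = -7 + 118 = 111$)
$y = \frac{4423}{31022}$ ($y = \frac{111 + 4312}{24982 + 6040} = \frac{4423}{31022} \approx 0.14258$)
$y + J{\left(1,-118 \right)} = \frac{4423}{31022} + 78 = \frac{2424139}{31022}$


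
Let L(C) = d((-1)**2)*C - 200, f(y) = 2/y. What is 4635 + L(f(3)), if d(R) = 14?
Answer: 13333/3 ≈ 4444.3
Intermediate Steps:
L(C) = -200 + 14*C (L(C) = 14*C - 200 = -200 + 14*C)
4635 + L(f(3)) = 4635 + (-200 + 14*(2/3)) = 4635 + (-200 + 28/3) = 4635 - 572/3 = 13333/3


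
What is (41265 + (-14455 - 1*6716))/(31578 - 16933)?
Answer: 20094/14645 ≈ 1.3721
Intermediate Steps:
(41265 + (-14455 - 1*6716))/(31578 - 16933) = (41265 + (-14455 - 6716))/14645 = (41265 - 21171)*(1/14645) = 20094*(1/14645) = 20094/14645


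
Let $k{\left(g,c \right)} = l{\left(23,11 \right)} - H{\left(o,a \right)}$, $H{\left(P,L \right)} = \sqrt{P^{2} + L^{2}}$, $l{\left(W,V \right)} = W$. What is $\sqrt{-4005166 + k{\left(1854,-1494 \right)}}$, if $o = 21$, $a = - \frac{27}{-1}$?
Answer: $\sqrt{-4005143 - 3 \sqrt{130}} \approx 2001.3 i$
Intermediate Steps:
$a = 27$ ($a = \left(-27\right) \left(-1\right) = 27$)
$H{\left(P,L \right)} = \sqrt{L^{2} + P^{2}}$
$k{\left(g,c \right)} = 23 - 3 \sqrt{130}$ ($k{\left(g,c \right)} = 23 - \sqrt{27^{2} + 21^{2}} = 23 - \sqrt{729 + 441} = 23 - \sqrt{1170} = 23 - 3 \sqrt{130}$)
$\sqrt{-4005166 + k{\left(1854,-1494 \right)}} = \sqrt{-4005166 + \left(23 - 3 \sqrt{130}\right)} = \sqrt{-4005143 - 3 \sqrt{130}}$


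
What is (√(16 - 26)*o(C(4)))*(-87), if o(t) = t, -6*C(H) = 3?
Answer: 87*I*√10/2 ≈ 137.56*I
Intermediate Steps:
C(H) = -½ (C(H) = -⅙*3 = -½)
(√(16 - 26)*o(C(4)))*(-87) = (√(16 - 26)*(-½))*(-87) = (√(-10)*(-½))*(-87) = ((I*√10)*(-½))*(-87) = -I*√10/2*(-87) = 87*I*√10/2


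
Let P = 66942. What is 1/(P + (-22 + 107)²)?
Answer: 1/74167 ≈ 1.3483e-5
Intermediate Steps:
1/(P + (-22 + 107)²) = 1/(66942 + (-22 + 107)²) = 1/(66942 + 85²) = 1/(66942 + 7225) = 1/74167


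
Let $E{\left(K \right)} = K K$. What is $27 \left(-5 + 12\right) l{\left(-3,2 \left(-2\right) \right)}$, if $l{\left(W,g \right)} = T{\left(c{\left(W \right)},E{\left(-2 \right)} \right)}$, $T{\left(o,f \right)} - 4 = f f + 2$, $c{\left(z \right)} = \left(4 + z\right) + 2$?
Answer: $4158$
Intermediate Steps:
$E{\left(K \right)} = K^{2}$
$c{\left(z \right)} = 6 + z$
$T{\left(o,f \right)} = 6 + f^{2}$ ($T{\left(o,f \right)} = 4 + \left(f f + 2\right) = 4 + \left(f^{2} + 2\right) = 4 + \left(2 + f^{2}\right) = 6 + f^{2}$)
$l{\left(W,g \right)} = 22$ ($l{\left(W,g \right)} = 6 + \left(\left(-2\right)^{2}\right)^{2} = 6 + 4^{2} = 6 + 16 = 22$)
$27 \left(-5 + 12\right) l{\left(-3,2 \left(-2\right) \right)} = 27 \left(-5 + 12\right) 22 = 27 \cdot 7 \cdot 22 = 189 \cdot 22 = 4158$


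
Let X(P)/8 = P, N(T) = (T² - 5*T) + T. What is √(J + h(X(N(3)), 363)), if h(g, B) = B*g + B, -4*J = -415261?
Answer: √381865/2 ≈ 308.98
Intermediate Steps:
J = 415261/4 (J = -¼*(-415261) = 415261/4 ≈ 1.0382e+5)
N(T) = T² - 4*T
X(P) = 8*P
h(g, B) = B + B*g
√(J + h(X(N(3)), 363)) = √(415261/4 + 363*(1 + 8*(3*(-4 + 3)))) = √(415261/4 + 363*(1 + 8*(3*(-1)))) = √(415261/4 + 363*(1 + 8*(-3))) = √(415261/4 + 363*(1 - 24)) = √(415261/4 + 363*(-23)) = √(415261/4 - 8349) = √(381865/4) = √381865/2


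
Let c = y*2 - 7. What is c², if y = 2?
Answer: 9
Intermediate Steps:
c = -3 (c = 2*2 - 7 = 4 - 7 = -3)
c² = (-3)² = 9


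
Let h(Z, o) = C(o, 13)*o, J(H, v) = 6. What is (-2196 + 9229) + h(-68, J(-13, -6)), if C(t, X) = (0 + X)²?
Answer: 8047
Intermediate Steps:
C(t, X) = X²
h(Z, o) = 169*o (h(Z, o) = 13²*o = 169*o)
(-2196 + 9229) + h(-68, J(-13, -6)) = (-2196 + 9229) + 169*6 = 7033 + 1014 = 8047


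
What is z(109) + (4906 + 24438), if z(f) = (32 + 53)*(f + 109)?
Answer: 47874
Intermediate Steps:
z(f) = 9265 + 85*f (z(f) = 85*(109 + f) = 9265 + 85*f)
z(109) + (4906 + 24438) = (9265 + 85*109) + (4906 + 24438) = (9265 + 9265) + 29344 = 18530 + 29344 = 47874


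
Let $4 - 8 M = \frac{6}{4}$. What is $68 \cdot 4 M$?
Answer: $85$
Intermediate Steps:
$M = \frac{5}{16}$ ($M = \frac{1}{2} - \frac{6 \cdot \frac{1}{4}}{8} = \frac{1}{2} - \frac{3}{16} = \frac{5}{16} \approx 0.3125$)
$68 \cdot 4 M = 68 \cdot 4 \cdot \frac{5}{16} = 68 \cdot \frac{5}{4} = 85$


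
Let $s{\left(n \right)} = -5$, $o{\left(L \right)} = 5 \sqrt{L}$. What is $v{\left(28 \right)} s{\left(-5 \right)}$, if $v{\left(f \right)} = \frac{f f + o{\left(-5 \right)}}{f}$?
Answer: $-140 - \frac{25 i \sqrt{5}}{28} \approx -140.0 - 1.9965 i$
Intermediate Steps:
$v{\left(f \right)} = \frac{f^{2} + 5 i \sqrt{5}}{f}$ ($v{\left(f \right)} = \frac{f f + 5 \sqrt{-5}}{f} = \frac{f^{2} + 5 i \sqrt{5}}{f}$)
$v{\left(28 \right)} s{\left(-5 \right)} = \left(28 + \frac{5 i \sqrt{5}}{28}\right) \left(-5\right) = -140 - \frac{25 i \sqrt{5}}{28}$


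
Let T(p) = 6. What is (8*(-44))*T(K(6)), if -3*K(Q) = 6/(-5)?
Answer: -2112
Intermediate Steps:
K(Q) = ⅖ (K(Q) = -2/(-5) = -2*(-1)/5 = -⅓*(-6/5) = ⅖)
(8*(-44))*T(K(6)) = (8*(-44))*6 = -352*6 = -2112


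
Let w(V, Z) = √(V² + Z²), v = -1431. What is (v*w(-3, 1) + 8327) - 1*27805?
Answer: -19478 - 1431*√10 ≈ -24003.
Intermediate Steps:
(v*w(-3, 1) + 8327) - 1*27805 = (-1431*√((-3)² + 1²) + 8327) - 1*27805 = (-1431*√(9 + 1) + 8327) - 27805 = (-1431*√10 + 8327) - 27805 = (8327 - 1431*√10) - 27805 = -19478 - 1431*√10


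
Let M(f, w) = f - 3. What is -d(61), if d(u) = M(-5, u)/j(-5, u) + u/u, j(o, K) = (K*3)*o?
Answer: -923/915 ≈ -1.0087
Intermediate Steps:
M(f, w) = -3 + f
j(o, K) = 3*K*o (j(o, K) = (3*K)*o = 3*K*o)
d(u) = 1 + 8/(15*u) (d(u) = (-3 - 5)/((3*u*(-5))) + u/u = -8*(-1/(15*u)) + 1 = -(-8)/(15*u) + 1 = 8/(15*u) + 1 = 1 + 8/(15*u))
-d(61) = -(8/15 + 61)/61 = -923/(61*15) = -1*923/915 = -923/915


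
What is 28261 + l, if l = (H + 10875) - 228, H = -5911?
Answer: 32997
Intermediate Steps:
l = 4736 (l = (-5911 + 10875) - 228 = 4964 - 228 = 4736)
28261 + l = 28261 + 4736 = 32997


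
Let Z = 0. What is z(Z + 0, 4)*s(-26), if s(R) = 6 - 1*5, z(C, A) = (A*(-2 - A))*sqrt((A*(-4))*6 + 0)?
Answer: -96*I*sqrt(6) ≈ -235.15*I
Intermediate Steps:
z(C, A) = 2*A*sqrt(6)*sqrt(-A)*(-2 - A) (z(C, A) = (A*(-2 - A))*sqrt(-4*A*6 + 0) = (A*(-2 - A))*sqrt(-24*A + 0) = (A*(-2 - A))*sqrt(-24*A) = (A*(-2 - A))*(2*sqrt(6)*sqrt(-A)) = 2*A*sqrt(6)*sqrt(-A)*(-2 - A))
s(R) = 1 (s(R) = 6 - 5 = 1)
z(Z + 0, 4)*s(-26) = (2*sqrt(6)*(-1*4)**(3/2)*(2 + 4))*1 = (2*sqrt(6)*(-4)**(3/2)*6)*1 = (2*sqrt(6)*(-8*I)*6)*1 = -96*I*sqrt(6)*1 = -96*I*sqrt(6)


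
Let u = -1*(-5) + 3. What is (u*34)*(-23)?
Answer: -6256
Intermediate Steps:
u = 8 (u = 5 + 3 = 8)
(u*34)*(-23) = (8*34)*(-23) = 272*(-23) = -6256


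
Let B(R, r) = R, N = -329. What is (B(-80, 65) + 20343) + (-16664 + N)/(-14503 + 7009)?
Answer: 151867915/7494 ≈ 20265.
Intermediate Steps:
(B(-80, 65) + 20343) + (-16664 + N)/(-14503 + 7009) = (-80 + 20343) + (-16664 - 329)/(-14503 + 7009) = 20263 - 16993/(-7494) = 20263 - 16993*(-1/7494) = 20263 + 16993/7494 = 151867915/7494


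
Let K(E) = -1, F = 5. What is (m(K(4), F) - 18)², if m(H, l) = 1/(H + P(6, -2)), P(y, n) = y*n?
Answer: 55225/169 ≈ 326.78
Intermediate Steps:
P(y, n) = n*y
m(H, l) = 1/(-12 + H) (m(H, l) = 1/(H - 2*6) = 1/(H - 12) = 1/(-12 + H))
(m(K(4), F) - 18)² = (1/(-12 - 1) - 18)² = (1/(-13) - 18)² = (-1/13 - 18)² = (-235/13)² = 55225/169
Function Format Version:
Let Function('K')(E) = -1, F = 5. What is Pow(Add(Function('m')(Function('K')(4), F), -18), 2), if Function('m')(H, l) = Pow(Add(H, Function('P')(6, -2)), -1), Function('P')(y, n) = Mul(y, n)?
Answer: Rational(55225, 169) ≈ 326.78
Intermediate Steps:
Function('P')(y, n) = Mul(n, y)
Function('m')(H, l) = Pow(Add(-12, H), -1) (Function('m')(H, l) = Pow(Add(H, Mul(-2, 6)), -1) = Pow(Add(H, -12), -1) = Pow(Add(-12, H), -1))
Pow(Add(Function('m')(Function('K')(4), F), -18), 2) = Pow(Add(Pow(Add(-12, -1), -1), -18), 2) = Pow(Add(Pow(-13, -1), -18), 2) = Pow(Add(Rational(-1, 13), -18), 2) = Pow(Rational(-235, 13), 2) = Rational(55225, 169)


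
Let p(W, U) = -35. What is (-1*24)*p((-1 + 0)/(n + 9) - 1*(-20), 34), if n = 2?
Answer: 840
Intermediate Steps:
(-1*24)*p((-1 + 0)/(n + 9) - 1*(-20), 34) = -1*24*(-35) = -24*(-35) = 840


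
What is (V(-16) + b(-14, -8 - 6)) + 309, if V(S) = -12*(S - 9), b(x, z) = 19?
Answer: 628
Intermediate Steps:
V(S) = 108 - 12*S (V(S) = -12*(-9 + S) = 108 - 12*S)
(V(-16) + b(-14, -8 - 6)) + 309 = ((108 - 12*(-16)) + 19) + 309 = ((108 + 192) + 19) + 309 = (300 + 19) + 309 = 319 + 309 = 628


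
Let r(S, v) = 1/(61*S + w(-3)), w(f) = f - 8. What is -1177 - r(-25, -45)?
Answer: -1807871/1536 ≈ -1177.0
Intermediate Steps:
w(f) = -8 + f
r(S, v) = 1/(-11 + 61*S) (r(S, v) = 1/(61*S + (-8 - 3)) = 1/(61*S - 11) = 1/(-11 + 61*S))
-1177 - r(-25, -45) = -1177 - 1/(-11 + 61*(-25)) = -1177 - 1/(-11 - 1525) = -1177 - 1/(-1536) = -1177 - 1*(-1/1536) = -1177 + 1/1536 = -1807871/1536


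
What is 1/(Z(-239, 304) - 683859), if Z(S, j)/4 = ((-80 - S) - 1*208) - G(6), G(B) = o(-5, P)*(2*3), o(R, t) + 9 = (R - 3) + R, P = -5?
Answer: -1/683527 ≈ -1.4630e-6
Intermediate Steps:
o(R, t) = -12 + 2*R (o(R, t) = -9 + ((R - 3) + R) = -9 + ((-3 + R) + R) = -9 + (-3 + 2*R) = -12 + 2*R)
G(B) = -132 (G(B) = (-12 + 2*(-5))*(2*3) = (-12 - 10)*6 = -22*6 = -132)
Z(S, j) = -624 - 4*S (Z(S, j) = 4*(((-80 - S) - 1*208) - 1*(-132)) = 4*(((-80 - S) - 208) + 132) = 4*((-288 - S) + 132) = 4*(-156 - S) = -624 - 4*S)
1/(Z(-239, 304) - 683859) = 1/((-624 - 4*(-239)) - 683859) = 1/((-624 + 956) - 683859) = 1/(332 - 683859) = 1/(-683527) = -1/683527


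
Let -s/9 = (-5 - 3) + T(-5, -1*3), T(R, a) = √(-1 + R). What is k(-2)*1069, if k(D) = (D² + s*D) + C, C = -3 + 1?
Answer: -151798 + 19242*I*√6 ≈ -1.518e+5 + 47133.0*I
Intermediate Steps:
C = -2
s = 72 - 9*I*√6 (s = -9*((-5 - 3) + √(-1 - 5)) = -9*(-8 + √(-6)) = -9*(-8 + I*√6) = 72 - 9*I*√6 ≈ 72.0 - 22.045*I)
k(D) = -2 + D² + D*(72 - 9*I*√6) (k(D) = (D² + (72 - 9*I*√6)*D) - 2 = (D² + D*(72 - 9*I*√6)) - 2 = -2 + D² + D*(72 - 9*I*√6))
k(-2)*1069 = (-2 + (-2)² + 9*(-2)*(8 - I*√6))*1069 = (-2 + 4 + (-144 + 18*I*√6))*1069 = (-142 + 18*I*√6)*1069 = -151798 + 19242*I*√6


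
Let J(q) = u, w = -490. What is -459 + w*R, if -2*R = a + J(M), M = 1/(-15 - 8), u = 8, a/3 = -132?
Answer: -95519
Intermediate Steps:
a = -396 (a = 3*(-132) = -396)
M = -1/23 (M = 1/(-23) = -1/23 ≈ -0.043478)
J(q) = 8
R = 194 (R = -(-396 + 8)/2 = -½*(-388) = 194)
-459 + w*R = -459 - 490*194 = -459 - 95060 = -95519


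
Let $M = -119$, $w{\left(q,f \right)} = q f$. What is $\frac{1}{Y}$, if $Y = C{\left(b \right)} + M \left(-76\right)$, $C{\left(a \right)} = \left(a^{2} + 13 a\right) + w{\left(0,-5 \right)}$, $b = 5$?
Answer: $\frac{1}{9134} \approx 0.00010948$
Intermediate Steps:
$w{\left(q,f \right)} = f q$
$C{\left(a \right)} = a^{2} + 13 a$ ($C{\left(a \right)} = \left(a^{2} + 13 a\right) - 0 = \left(a^{2} + 13 a\right) + 0 = a^{2} + 13 a$)
$Y = 9134$ ($Y = 5 \left(13 + 5\right) - -9044 = 5 \cdot 18 + 9044 = 90 + 9044 = 9134$)
$\frac{1}{Y} = \frac{1}{9134}$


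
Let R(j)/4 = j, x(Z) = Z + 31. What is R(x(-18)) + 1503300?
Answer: 1503352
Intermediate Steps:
x(Z) = 31 + Z
R(j) = 4*j
R(x(-18)) + 1503300 = 4*(31 - 18) + 1503300 = 4*13 + 1503300 = 52 + 1503300 = 1503352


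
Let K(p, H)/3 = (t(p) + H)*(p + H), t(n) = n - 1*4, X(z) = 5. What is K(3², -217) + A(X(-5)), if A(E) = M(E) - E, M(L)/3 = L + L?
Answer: 132313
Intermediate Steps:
t(n) = -4 + n (t(n) = n - 4 = -4 + n)
M(L) = 6*L (M(L) = 3*(L + L) = 3*(2*L) = 6*L)
K(p, H) = 3*(H + p)*(-4 + H + p) (K(p, H) = 3*(((-4 + p) + H)*(p + H)) = 3*((-4 + H + p)*(H + p)) = 3*((H + p)*(-4 + H + p)) = 3*(H + p)*(-4 + H + p))
A(E) = 5*E (A(E) = 6*E - E = 5*E)
K(3², -217) + A(X(-5)) = (3*(-217)² + 3*(-217)*3² + 3*(-217)*(-4 + 3²) + 3*3²*(-4 + 3²)) + 5*5 = (3*47089 + 3*(-217)*9 + 3*(-217)*(-4 + 9) + 3*9*(-4 + 9)) + 25 = (141267 - 5859 + 3*(-217)*5 + 3*9*5) + 25 = (141267 - 5859 - 3255 + 135) + 25 = 132288 + 25 = 132313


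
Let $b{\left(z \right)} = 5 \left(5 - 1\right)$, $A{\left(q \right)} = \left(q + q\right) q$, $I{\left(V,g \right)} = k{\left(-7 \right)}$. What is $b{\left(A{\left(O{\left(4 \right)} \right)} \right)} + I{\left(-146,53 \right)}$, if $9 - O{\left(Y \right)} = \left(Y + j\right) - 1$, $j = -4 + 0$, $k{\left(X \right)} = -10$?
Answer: $10$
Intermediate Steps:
$I{\left(V,g \right)} = -10$
$j = -4$
$O{\left(Y \right)} = 14 - Y$ ($O{\left(Y \right)} = 9 - \left(\left(Y - 4\right) - 1\right) = 9 - \left(\left(-4 + Y\right) - 1\right) = 9 - \left(-5 + Y\right) = 14 - Y$)
$A{\left(q \right)} = 2 q^{2}$ ($A{\left(q \right)} = 2 q q = 2 q^{2}$)
$b{\left(z \right)} = 20$ ($b{\left(z \right)} = 5 \cdot 4 = 20$)
$b{\left(A{\left(O{\left(4 \right)} \right)} \right)} + I{\left(-146,53 \right)} = 20 - 10 = 10$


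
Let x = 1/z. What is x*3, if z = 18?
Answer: ⅙ ≈ 0.16667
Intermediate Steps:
x = 1/18 ≈ 0.055556
x*3 = (1/18)*3 = ⅙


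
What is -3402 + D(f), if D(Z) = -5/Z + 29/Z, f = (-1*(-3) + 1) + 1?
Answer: -16986/5 ≈ -3397.2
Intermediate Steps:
f = 5 (f = (3 + 1) + 1 = 4 + 1 = 5)
D(Z) = 24/Z
-3402 + D(f) = -3402 + 24/5 = -16986/5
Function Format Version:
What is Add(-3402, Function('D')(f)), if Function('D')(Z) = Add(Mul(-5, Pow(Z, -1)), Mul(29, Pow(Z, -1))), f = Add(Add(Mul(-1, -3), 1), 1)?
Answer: Rational(-16986, 5) ≈ -3397.2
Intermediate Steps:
f = 5 (f = Add(Add(3, 1), 1) = Add(4, 1) = 5)
Function('D')(Z) = Mul(24, Pow(Z, -1))
Add(-3402, Function('D')(f)) = Add(-3402, Mul(24, Pow(5, -1))) = Add(-3402, Mul(24, Rational(1, 5))) = Add(-3402, Rational(24, 5)) = Rational(-16986, 5)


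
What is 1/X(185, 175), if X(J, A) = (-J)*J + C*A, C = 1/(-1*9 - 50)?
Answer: -59/2019450 ≈ -2.9216e-5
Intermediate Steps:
C = -1/59 (C = 1/(-9 - 50) = 1/(-59) = -1/59 ≈ -0.016949)
X(J, A) = -J² - A/59 (X(J, A) = (-J)*J - A/59 = -J² - A/59)
1/X(185, 175) = 1/(-1*185² - 1/59*175) = 1/(-1*34225 - 175/59) = 1/(-34225 - 175/59) = 1/(-2019450/59) = -59/2019450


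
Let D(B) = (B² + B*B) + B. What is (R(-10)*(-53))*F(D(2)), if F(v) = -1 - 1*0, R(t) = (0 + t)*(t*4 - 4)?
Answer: 23320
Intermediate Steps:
D(B) = B + 2*B² (D(B) = (B² + B²) + B = 2*B² + B = B + 2*B²)
R(t) = t*(-4 + 4*t) (R(t) = t*(4*t - 4) = t*(-4 + 4*t))
F(v) = -1 (F(v) = -1 + 0 = -1)
(R(-10)*(-53))*F(D(2)) = ((4*(-10)*(-1 - 10))*(-53))*(-1) = ((4*(-10)*(-11))*(-53))*(-1) = (440*(-53))*(-1) = -23320*(-1) = 23320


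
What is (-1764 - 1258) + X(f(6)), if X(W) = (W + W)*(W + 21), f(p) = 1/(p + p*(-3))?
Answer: -217835/72 ≈ -3025.5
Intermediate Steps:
f(p) = -1/(2*p) (f(p) = 1/(p - 3*p) = 1/(-2*p) = -1/(2*p))
X(W) = 2*W*(21 + W) (X(W) = (2*W)*(21 + W) = 2*W*(21 + W))
(-1764 - 1258) + X(f(6)) = (-1764 - 1258) + 2*(-½/6)*(21 - ½/6) = -3022 + 2*(-½*⅙)*(21 - ½*⅙) = -3022 + 2*(-1/12)*(21 - 1/12) = -3022 + 2*(-1/12)*(251/12) = -3022 - 251/72 = -217835/72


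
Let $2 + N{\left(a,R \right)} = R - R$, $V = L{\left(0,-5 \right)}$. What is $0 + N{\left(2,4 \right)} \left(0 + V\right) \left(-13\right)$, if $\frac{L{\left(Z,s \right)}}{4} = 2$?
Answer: $208$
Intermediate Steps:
$L{\left(Z,s \right)} = 8$ ($L{\left(Z,s \right)} = 4 \cdot 2 = 8$)
$V = 8$
$N{\left(a,R \right)} = -2$ ($N{\left(a,R \right)} = -2 + \left(R - R\right) = -2 + 0 = -2$)
$0 + N{\left(2,4 \right)} \left(0 + V\right) \left(-13\right) = 0 + - 2 \left(0 + 8\right) \left(-13\right) = 0 + \left(-2\right) 8 \left(-13\right) = 0 - -208 = 0 + 208 = 208$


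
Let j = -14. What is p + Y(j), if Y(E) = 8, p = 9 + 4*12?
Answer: 65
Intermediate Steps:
p = 57 (p = 9 + 48 = 57)
p + Y(j) = 57 + 8 = 65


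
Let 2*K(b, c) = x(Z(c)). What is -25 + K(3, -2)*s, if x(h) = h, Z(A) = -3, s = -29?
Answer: 37/2 ≈ 18.500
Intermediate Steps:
K(b, c) = -3/2 (K(b, c) = (½)*(-3) = -3/2)
-25 + K(3, -2)*s = -25 - 3/2*(-29) = -25 + 87/2 = 37/2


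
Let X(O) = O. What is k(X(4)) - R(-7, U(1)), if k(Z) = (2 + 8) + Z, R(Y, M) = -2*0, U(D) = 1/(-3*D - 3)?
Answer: 14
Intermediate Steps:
U(D) = 1/(-3 - 3*D)
R(Y, M) = 0
k(Z) = 10 + Z
k(X(4)) - R(-7, U(1)) = (10 + 4) - 1*0 = 14 + 0 = 14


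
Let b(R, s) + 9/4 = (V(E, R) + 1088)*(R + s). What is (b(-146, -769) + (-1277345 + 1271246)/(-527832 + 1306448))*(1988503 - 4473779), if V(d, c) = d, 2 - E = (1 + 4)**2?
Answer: 471421805230767615/194654 ≈ 2.4218e+12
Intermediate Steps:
E = -23 (E = 2 - (1 + 4)**2 = 2 - 1*5**2 = 2 - 1*25 = 2 - 25 = -23)
b(R, s) = -9/4 + 1065*R + 1065*s (b(R, s) = -9/4 + (-23 + 1088)*(R + s) = -9/4 + 1065*(R + s) = -9/4 + (1065*R + 1065*s) = -9/4 + 1065*R + 1065*s)
(b(-146, -769) + (-1277345 + 1271246)/(-527832 + 1306448))*(1988503 - 4473779) = ((-9/4 + 1065*(-146) + 1065*(-769)) + (-1277345 + 1271246)/(-527832 + 1306448))*(1988503 - 4473779) = ((-9/4 - 155490 - 818985) - 6099/778616)*(-2485276) = (-3897909/4 - 6099*1/778616)*(-2485276) = (-3897909/4 - 6099/778616)*(-2485276) = -758743584585/778616*(-2485276) = 471421805230767615/194654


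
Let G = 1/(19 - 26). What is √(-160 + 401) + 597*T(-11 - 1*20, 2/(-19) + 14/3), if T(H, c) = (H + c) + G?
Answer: -2110594/133 + √241 ≈ -15854.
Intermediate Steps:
G = -⅐ (G = 1/(-7) = -⅐ ≈ -0.14286)
T(H, c) = -⅐ + H + c (T(H, c) = (H + c) - ⅐ = -⅐ + H + c)
√(-160 + 401) + 597*T(-11 - 1*20, 2/(-19) + 14/3) = √(-160 + 401) + 597*(-⅐ + (-11 - 1*20) + (2/(-19) + 14/3)) = √241 + 597*(-⅐ + (-11 - 20) + (2*(-1/19) + 14*(⅓))) = √241 + 597*(-⅐ - 31 + (-2/19 + 14/3)) = √241 + 597*(-⅐ - 31 + 260/57) = √241 + 597*(-10606/399) = √241 - 2110594/133 = -2110594/133 + √241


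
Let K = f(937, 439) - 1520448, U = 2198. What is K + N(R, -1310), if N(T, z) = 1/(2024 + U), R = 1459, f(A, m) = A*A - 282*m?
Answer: -3235221493/4222 ≈ -7.6628e+5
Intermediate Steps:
f(A, m) = A² - 282*m
N(T, z) = 1/4222 (N(T, z) = 1/(2024 + 2198) = 1/4222)
K = -766277 (K = (937² - 282*439) - 1520448 = (877969 - 123798) - 1520448 = 754171 - 1520448 = -766277)
K + N(R, -1310) = -766277 + 1/4222 = -3235221493/4222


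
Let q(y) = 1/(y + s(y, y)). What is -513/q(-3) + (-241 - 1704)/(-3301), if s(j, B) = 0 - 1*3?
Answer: 10162423/3301 ≈ 3078.6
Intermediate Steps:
s(j, B) = -3 (s(j, B) = 0 - 3 = -3)
q(y) = 1/(-3 + y) (q(y) = 1/(y - 3) = 1/(-3 + y))
-513/q(-3) + (-241 - 1704)/(-3301) = -513/(1/(-3 - 3)) + (-241 - 1704)/(-3301) = -513/(1/(-6)) - 1945*(-1/3301) = -513/(-⅙) + 1945/3301 = -513*(-6) + 1945/3301 = 3078 + 1945/3301 = 10162423/3301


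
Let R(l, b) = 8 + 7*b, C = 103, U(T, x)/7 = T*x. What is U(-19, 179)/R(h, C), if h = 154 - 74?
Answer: -23807/729 ≈ -32.657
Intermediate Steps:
U(T, x) = 7*T*x (U(T, x) = 7*(T*x) = 7*T*x)
h = 80
U(-19, 179)/R(h, C) = (7*(-19)*179)/(8 + 7*103) = -23807/(8 + 721) = -23807/729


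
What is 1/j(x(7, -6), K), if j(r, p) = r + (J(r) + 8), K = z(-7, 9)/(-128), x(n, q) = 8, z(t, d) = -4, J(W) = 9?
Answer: 1/25 ≈ 0.040000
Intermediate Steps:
K = 1/32 (K = -4/(-128) = -4*(-1/128) = 1/32 ≈ 0.031250)
j(r, p) = 17 + r (j(r, p) = r + (9 + 8) = r + 17 = 17 + r)
1/j(x(7, -6), K) = 1/(17 + 8) = 1/25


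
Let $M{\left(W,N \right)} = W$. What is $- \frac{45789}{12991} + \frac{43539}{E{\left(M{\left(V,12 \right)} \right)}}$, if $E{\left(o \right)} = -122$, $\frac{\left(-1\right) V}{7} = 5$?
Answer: $- \frac{571201407}{1584902} \approx -360.4$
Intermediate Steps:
$V = -35$ ($V = \left(-7\right) 5 = -35$)
$- \frac{45789}{12991} + \frac{43539}{E{\left(M{\left(V,12 \right)} \right)}} = - \frac{45789}{12991} + \frac{43539}{-122} = \left(-45789\right) \frac{1}{12991} + 43539 \left(- \frac{1}{122}\right) = - \frac{45789}{12991} - \frac{43539}{122} = - \frac{571201407}{1584902}$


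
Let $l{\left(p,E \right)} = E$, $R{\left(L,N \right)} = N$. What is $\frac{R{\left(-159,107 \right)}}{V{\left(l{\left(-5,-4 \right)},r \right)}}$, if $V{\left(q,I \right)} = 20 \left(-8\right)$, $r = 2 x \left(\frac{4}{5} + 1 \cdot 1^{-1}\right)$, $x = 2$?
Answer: $- \frac{107}{160} \approx -0.66875$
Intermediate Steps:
$r = \frac{36}{5}$ ($r = 2 \cdot 2 \left(\frac{4}{5} + 1 \cdot 1^{-1}\right) = 4 \left(4 \cdot \frac{1}{5} + 1 \cdot 1\right) = 4 \left(\frac{4}{5} + 1\right) = 4 \cdot \frac{9}{5} = \frac{36}{5} \approx 7.2$)
$V{\left(q,I \right)} = -160$
$\frac{R{\left(-159,107 \right)}}{V{\left(l{\left(-5,-4 \right)},r \right)}} = \frac{107}{-160} = 107 \left(- \frac{1}{160}\right) = - \frac{107}{160}$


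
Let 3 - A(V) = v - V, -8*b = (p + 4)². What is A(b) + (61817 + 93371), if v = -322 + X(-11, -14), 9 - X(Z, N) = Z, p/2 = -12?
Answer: 155443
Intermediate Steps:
p = -24 (p = 2*(-12) = -24)
X(Z, N) = 9 - Z
b = -50 (b = -(-24 + 4)²/8 = -⅛*(-20)² = -⅛*400 = -50)
v = -302 (v = -322 + (9 - 1*(-11)) = -322 + (9 + 11) = -322 + 20 = -302)
A(V) = 305 + V (A(V) = 3 - (-302 - V) = 3 + (302 + V) = 305 + V)
A(b) + (61817 + 93371) = (305 - 50) + (61817 + 93371) = 255 + 155188 = 155443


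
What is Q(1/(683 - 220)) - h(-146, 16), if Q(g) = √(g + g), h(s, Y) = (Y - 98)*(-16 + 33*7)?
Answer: 17630 + √926/463 ≈ 17630.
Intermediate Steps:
h(s, Y) = -21070 + 215*Y (h(s, Y) = (-98 + Y)*(-16 + 231) = (-98 + Y)*215 = -21070 + 215*Y)
Q(g) = √2*√g (Q(g) = √(2*g) = √2*√g)
Q(1/(683 - 220)) - h(-146, 16) = √2*√(1/(683 - 220)) - (-21070 + 215*16) = √2*√(1/463) - (-21070 + 3440) = √2*√(1/463) - 1*(-17630) = √2*(√463/463) + 17630 = √926/463 + 17630 = 17630 + √926/463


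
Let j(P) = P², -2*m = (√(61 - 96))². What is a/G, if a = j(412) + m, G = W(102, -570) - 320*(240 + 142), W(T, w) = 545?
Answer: -339523/243390 ≈ -1.3950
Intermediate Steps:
G = -121695 (G = 545 - 320*(240 + 142) = 545 - 320*382 = 545 - 122240 = -121695)
m = 35/2 (m = -(√(61 - 96))²/2 = -(√(-35))²/2 = -(I*√35)²/2 = -½*(-35) = 35/2 ≈ 17.500)
a = 339523/2 (a = 412² + 35/2 = 169744 + 35/2 = 339523/2 ≈ 1.6976e+5)
a/G = (339523/2)/(-121695) = (339523/2)*(-1/121695) = -339523/243390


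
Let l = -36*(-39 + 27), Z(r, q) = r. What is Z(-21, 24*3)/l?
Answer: -7/144 ≈ -0.048611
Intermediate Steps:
l = 432 (l = -36*(-12) = 432)
Z(-21, 24*3)/l = -21/432 = -21*1/432 = -7/144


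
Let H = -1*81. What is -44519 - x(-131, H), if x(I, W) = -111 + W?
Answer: -44327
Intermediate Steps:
H = -81
-44519 - x(-131, H) = -44519 - (-111 - 81) = -44519 - 1*(-192) = -44519 + 192 = -44327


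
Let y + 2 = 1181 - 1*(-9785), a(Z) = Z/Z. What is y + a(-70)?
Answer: 10965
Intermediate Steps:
a(Z) = 1
y = 10964 (y = -2 + (1181 - 1*(-9785)) = -2 + (1181 + 9785) = -2 + 10966 = 10964)
y + a(-70) = 10964 + 1 = 10965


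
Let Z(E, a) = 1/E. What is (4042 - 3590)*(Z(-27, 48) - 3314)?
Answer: -40444508/27 ≈ -1.4979e+6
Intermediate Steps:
(4042 - 3590)*(Z(-27, 48) - 3314) = (4042 - 3590)*(1/(-27) - 3314) = 452*(-1/27 - 3314) = 452*(-89479/27) = -40444508/27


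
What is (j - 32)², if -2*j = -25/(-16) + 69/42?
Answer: 56655729/50176 ≈ 1129.1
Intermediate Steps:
j = -359/224 (j = -(-25/(-16) + 69/42)/2 = -(-25*(-1/16) + 69*(1/42))/2 = -(25/16 + 23/14)/2 = -½*359/112 = -359/224 ≈ -1.6027)
(j - 32)² = (-359/224 - 32)² = (-7527/224)² = 56655729/50176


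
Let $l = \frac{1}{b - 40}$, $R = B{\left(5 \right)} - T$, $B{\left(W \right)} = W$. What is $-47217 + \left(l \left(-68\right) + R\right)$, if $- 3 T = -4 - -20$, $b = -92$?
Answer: $- \frac{1557803}{33} \approx -47206.0$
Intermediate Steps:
$T = - \frac{16}{3}$ ($T = - \frac{-4 - -20}{3} = - \frac{-4 + 20}{3} = \left(- \frac{1}{3}\right) 16 = - \frac{16}{3} \approx -5.3333$)
$R = \frac{31}{3}$ ($R = 5 - - \frac{16}{3} = 5 + \frac{16}{3} = \frac{31}{3} \approx 10.333$)
$l = - \frac{1}{132}$ ($l = \frac{1}{-92 - 40} = \frac{1}{-132} = - \frac{1}{132} \approx -0.0075758$)
$-47217 + \left(l \left(-68\right) + R\right) = -47217 + \left(\left(- \frac{1}{132}\right) \left(-68\right) + \frac{31}{3}\right) = -47217 + \left(\frac{17}{33} + \frac{31}{3}\right) = -47217 + \frac{358}{33} = - \frac{1557803}{33}$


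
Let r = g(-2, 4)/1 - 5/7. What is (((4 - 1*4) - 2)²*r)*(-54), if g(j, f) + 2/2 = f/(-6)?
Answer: 3600/7 ≈ 514.29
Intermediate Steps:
g(j, f) = -1 - f/6 (g(j, f) = -1 + f/(-6) = -1 + f*(-⅙) = -1 - f/6)
r = -50/21 (r = (-1 - ⅙*4)/1 - 5/7 = (-1 - ⅔)*1 - 5*⅐ = -5/3*1 - 5/7 = -5/3 - 5/7 = -50/21 ≈ -2.3810)
(((4 - 1*4) - 2)²*r)*(-54) = (((4 - 1*4) - 2)²*(-50/21))*(-54) = (((4 - 4) - 2)²*(-50/21))*(-54) = ((0 - 2)²*(-50/21))*(-54) = ((-2)²*(-50/21))*(-54) = (4*(-50/21))*(-54) = -200/21*(-54) = 3600/7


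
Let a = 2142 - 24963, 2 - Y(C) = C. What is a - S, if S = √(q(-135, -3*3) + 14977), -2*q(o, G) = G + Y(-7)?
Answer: -22821 - √14977 ≈ -22943.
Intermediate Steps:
Y(C) = 2 - C
a = -22821
q(o, G) = -9/2 - G/2 (q(o, G) = -(G + (2 - 1*(-7)))/2 = -(G + (2 + 7))/2 = -(G + 9)/2 = -(9 + G)/2 = -9/2 - G/2)
S = √14977 (S = √((-9/2 - (-3)*3/2) + 14977) = √((-9/2 - ½*(-9)) + 14977) = √((-9/2 + 9/2) + 14977) = √(0 + 14977) = √14977 ≈ 122.38)
a - S = -22821 - √14977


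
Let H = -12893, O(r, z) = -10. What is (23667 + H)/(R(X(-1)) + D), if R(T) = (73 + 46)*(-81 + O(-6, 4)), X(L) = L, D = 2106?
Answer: -10774/8723 ≈ -1.2351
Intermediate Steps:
R(T) = -10829 (R(T) = (73 + 46)*(-81 - 10) = 119*(-91) = -10829)
(23667 + H)/(R(X(-1)) + D) = (23667 - 12893)/(-10829 + 2106) = 10774/(-8723) = 10774*(-1/8723) = -10774/8723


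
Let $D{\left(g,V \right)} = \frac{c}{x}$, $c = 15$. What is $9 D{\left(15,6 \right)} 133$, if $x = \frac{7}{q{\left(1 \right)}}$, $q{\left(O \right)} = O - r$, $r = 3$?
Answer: $-5130$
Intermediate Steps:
$q{\left(O \right)} = -3 + O$ ($q{\left(O \right)} = O - 3 = -3 + O$)
$x = - \frac{7}{2}$ ($x = \frac{7}{-3 + 1} = \frac{7}{-2} = 7 \left(- \frac{1}{2}\right) = - \frac{7}{2} \approx -3.5$)
$D{\left(g,V \right)} = - \frac{30}{7}$ ($D{\left(g,V \right)} = \frac{15}{- \frac{7}{2}} = 15 \left(- \frac{2}{7}\right) = - \frac{30}{7}$)
$9 D{\left(15,6 \right)} 133 = 9 \left(- \frac{30}{7}\right) 133 = \left(- \frac{270}{7}\right) 133 = -5130$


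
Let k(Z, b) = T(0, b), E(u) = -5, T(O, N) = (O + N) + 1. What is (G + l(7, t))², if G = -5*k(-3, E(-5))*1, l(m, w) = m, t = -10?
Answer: 729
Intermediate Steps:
T(O, N) = 1 + N + O (T(O, N) = (N + O) + 1 = 1 + N + O)
k(Z, b) = 1 + b (k(Z, b) = 1 + b + 0 = 1 + b)
G = 20 (G = -5*(1 - 5)*1 = -5*(-4)*1 = 20*1 = 20)
(G + l(7, t))² = (20 + 7)² = 27² = 729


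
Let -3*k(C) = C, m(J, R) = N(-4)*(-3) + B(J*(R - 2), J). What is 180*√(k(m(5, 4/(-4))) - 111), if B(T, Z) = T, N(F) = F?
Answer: 180*I*√110 ≈ 1887.9*I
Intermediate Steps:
m(J, R) = 12 + J*(-2 + R) (m(J, R) = -4*(-3) + J*(R - 2) = 12 + J*(-2 + R))
k(C) = -C/3
180*√(k(m(5, 4/(-4))) - 111) = 180*√(-(12 + 5*(-2 + 4/(-4)))/3 - 111) = 180*√(-(12 + 5*(-2 + 4*(-¼)))/3 - 111) = 180*√(-(12 + 5*(-2 - 1))/3 - 111) = 180*√(-(12 + 5*(-3))/3 - 111) = 180*√(-(12 - 15)/3 - 111) = 180*√(-⅓*(-3) - 111) = 180*√(1 - 111) = 180*√(-110) = 180*(I*√110) = 180*I*√110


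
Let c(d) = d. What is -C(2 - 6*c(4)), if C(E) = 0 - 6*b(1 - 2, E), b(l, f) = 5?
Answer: 30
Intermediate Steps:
C(E) = -30 (C(E) = 0 - 6*5 = 0 - 30 = -30)
-C(2 - 6*c(4)) = -1*(-30) = 30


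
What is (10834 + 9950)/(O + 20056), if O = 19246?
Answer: 10392/19651 ≈ 0.52883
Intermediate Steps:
(10834 + 9950)/(O + 20056) = (10834 + 9950)/(19246 + 20056) = 20784/39302 = 20784*(1/39302) = 10392/19651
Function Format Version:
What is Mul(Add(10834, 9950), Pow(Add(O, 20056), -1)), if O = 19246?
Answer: Rational(10392, 19651) ≈ 0.52883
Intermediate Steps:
Mul(Add(10834, 9950), Pow(Add(O, 20056), -1)) = Mul(Add(10834, 9950), Pow(Add(19246, 20056), -1)) = Mul(20784, Pow(39302, -1)) = Mul(20784, Rational(1, 39302)) = Rational(10392, 19651)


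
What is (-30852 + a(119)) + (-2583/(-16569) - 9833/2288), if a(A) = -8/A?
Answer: -2209537094873/71607536 ≈ -30856.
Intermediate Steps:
(-30852 + a(119)) + (-2583/(-16569) - 9833/2288) = (-30852 - 8/119) + (-2583/(-16569) - 9833/2288) = (-30852 - 8*1/119) + (-2583*(-1/16569) - 9833*1/2288) = (-30852 - 8/119) + (41/263 - 9833/2288) = -3671396/119 - 2492271/601744 = -2209537094873/71607536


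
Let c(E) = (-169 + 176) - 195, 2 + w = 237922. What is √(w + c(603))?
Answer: 2*√59433 ≈ 487.58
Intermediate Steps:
w = 237920 (w = -2 + 237922 = 237920)
c(E) = -188 (c(E) = 7 - 195 = -188)
√(w + c(603)) = √(237920 - 188) = √237732 = 2*√59433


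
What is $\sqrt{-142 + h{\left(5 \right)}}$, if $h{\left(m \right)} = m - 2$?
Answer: $i \sqrt{139} \approx 11.79 i$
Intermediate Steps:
$h{\left(m \right)} = -2 + m$ ($h{\left(m \right)} = m - 2 = -2 + m$)
$\sqrt{-142 + h{\left(5 \right)}} = \sqrt{-142 + \left(-2 + 5\right)} = \sqrt{-142 + 3} = \sqrt{-139} = i \sqrt{139}$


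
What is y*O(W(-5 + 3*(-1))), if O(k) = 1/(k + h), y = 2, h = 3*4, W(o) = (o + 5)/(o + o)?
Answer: 32/195 ≈ 0.16410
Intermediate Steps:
W(o) = (5 + o)/(2*o) (W(o) = (5 + o)/((2*o)) = (5 + o)*(1/(2*o)) = (5 + o)/(2*o))
h = 12
O(k) = 1/(12 + k) (O(k) = 1/(k + 12) = 1/(12 + k))
y*O(W(-5 + 3*(-1))) = 2/(12 + (5 + (-5 + 3*(-1)))/(2*(-5 + 3*(-1)))) = 2/(12 + (5 + (-5 - 3))/(2*(-5 - 3))) = 2/(12 + (1/2)*(5 - 8)/(-8)) = 2/(12 + (1/2)*(-1/8)*(-3)) = 2/(12 + 3/16) = 2/(195/16) = 2*(16/195) = 32/195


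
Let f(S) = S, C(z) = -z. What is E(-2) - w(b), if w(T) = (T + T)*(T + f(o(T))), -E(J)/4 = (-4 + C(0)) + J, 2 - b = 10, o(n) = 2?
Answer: -72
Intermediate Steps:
b = -8 (b = 2 - 1*10 = 2 - 10 = -8)
E(J) = 16 - 4*J (E(J) = -4*((-4 - 1*0) + J) = -4*((-4 + 0) + J) = -4*(-4 + J) = 16 - 4*J)
w(T) = 2*T*(2 + T) (w(T) = (T + T)*(T + 2) = (2*T)*(2 + T) = 2*T*(2 + T))
E(-2) - w(b) = (16 - 4*(-2)) - 2*(-8)*(2 - 8) = (16 + 8) - 2*(-8)*(-6) = 24 - 1*96 = 24 - 96 = -72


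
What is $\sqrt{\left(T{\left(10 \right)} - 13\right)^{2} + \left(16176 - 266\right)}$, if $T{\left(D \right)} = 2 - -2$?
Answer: $\sqrt{15991} \approx 126.46$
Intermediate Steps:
$T{\left(D \right)} = 4$ ($T{\left(D \right)} = 2 + 2 = 4$)
$\sqrt{\left(T{\left(10 \right)} - 13\right)^{2} + \left(16176 - 266\right)} = \sqrt{\left(4 - 13\right)^{2} + \left(16176 - 266\right)} = \sqrt{\left(-9\right)^{2} + 15910} = \sqrt{81 + 15910} = \sqrt{15991}$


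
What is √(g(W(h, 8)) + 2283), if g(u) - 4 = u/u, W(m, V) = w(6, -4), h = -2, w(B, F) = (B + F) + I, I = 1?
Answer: 4*√143 ≈ 47.833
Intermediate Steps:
w(B, F) = 1 + B + F (w(B, F) = (B + F) + 1 = 1 + B + F)
W(m, V) = 3 (W(m, V) = 1 + 6 - 4 = 3)
g(u) = 5 (g(u) = 4 + u/u = 4 + 1 = 5)
√(g(W(h, 8)) + 2283) = √(5 + 2283) = √2288 = 4*√143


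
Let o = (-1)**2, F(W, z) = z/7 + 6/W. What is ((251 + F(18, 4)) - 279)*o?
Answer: -569/21 ≈ -27.095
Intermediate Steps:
F(W, z) = 6/W + z/7 (F(W, z) = z*(1/7) + 6/W = z/7 + 6/W = 6/W + z/7)
o = 1
((251 + F(18, 4)) - 279)*o = ((251 + (6/18 + (1/7)*4)) - 279)*1 = ((251 + (6*(1/18) + 4/7)) - 279)*1 = ((251 + (1/3 + 4/7)) - 279)*1 = ((251 + 19/21) - 279)*1 = (5290/21 - 279)*1 = -569/21*1 = -569/21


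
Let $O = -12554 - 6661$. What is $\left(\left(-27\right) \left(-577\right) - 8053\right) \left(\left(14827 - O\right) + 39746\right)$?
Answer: $555328488$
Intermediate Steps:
$O = -19215$ ($O = -12554 - 6661 = -19215$)
$\left(\left(-27\right) \left(-577\right) - 8053\right) \left(\left(14827 - O\right) + 39746\right) = \left(\left(-27\right) \left(-577\right) - 8053\right) \left(\left(14827 - -19215\right) + 39746\right) = \left(15579 - 8053\right) \left(\left(14827 + 19215\right) + 39746\right) = 7526 \left(34042 + 39746\right) = 7526 \cdot 73788 = 555328488$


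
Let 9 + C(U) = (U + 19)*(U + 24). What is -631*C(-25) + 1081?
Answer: 2974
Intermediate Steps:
C(U) = -9 + (19 + U)*(24 + U) (C(U) = -9 + (U + 19)*(U + 24) = -9 + (19 + U)*(24 + U))
-631*C(-25) + 1081 = -631*(447 + (-25)² + 43*(-25)) + 1081 = -631*(447 + 625 - 1075) + 1081 = -631*(-3) + 1081 = 1893 + 1081 = 2974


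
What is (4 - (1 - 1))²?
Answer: 16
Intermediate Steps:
(4 - (1 - 1))² = (4 - 1*0)² = (4 + 0)² = 4² = 16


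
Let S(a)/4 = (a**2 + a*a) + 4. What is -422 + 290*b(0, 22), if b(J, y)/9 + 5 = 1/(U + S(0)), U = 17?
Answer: -147322/11 ≈ -13393.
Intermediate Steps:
S(a) = 16 + 8*a**2 (S(a) = 4*((a**2 + a*a) + 4) = 4*((a**2 + a**2) + 4) = 4*(2*a**2 + 4) = 4*(4 + 2*a**2) = 16 + 8*a**2)
b(J, y) = -492/11 (b(J, y) = -45 + 9/(17 + (16 + 8*0**2)) = -45 + 9/(17 + (16 + 8*0)) = -45 + 9/(17 + (16 + 0)) = -45 + 9/(17 + 16) = -45 + 9/33 = -45 + 9*(1/33) = -45 + 3/11 = -492/11)
-422 + 290*b(0, 22) = -422 + 290*(-492/11) = -422 - 142680/11 = -147322/11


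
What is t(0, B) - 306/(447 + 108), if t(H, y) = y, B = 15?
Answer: 2673/185 ≈ 14.449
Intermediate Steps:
t(0, B) - 306/(447 + 108) = 15 - 306/(447 + 108) = 15 - 306/555 = 15 + (1/555)*(-306) = 15 - 102/185 = 2673/185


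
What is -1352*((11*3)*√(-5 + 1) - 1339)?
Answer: 1810328 - 89232*I ≈ 1.8103e+6 - 89232.0*I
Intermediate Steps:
-1352*((11*3)*√(-5 + 1) - 1339) = -1352*(33*√(-4) - 1339) = -1352*(33*(2*I) - 1339) = -1352*(66*I - 1339) = -1352*(-1339 + 66*I) = 1810328 - 89232*I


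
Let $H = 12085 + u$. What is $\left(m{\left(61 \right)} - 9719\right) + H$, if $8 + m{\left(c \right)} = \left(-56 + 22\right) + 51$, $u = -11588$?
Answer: $-9213$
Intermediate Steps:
$m{\left(c \right)} = 9$ ($m{\left(c \right)} = -8 + \left(\left(-56 + 22\right) + 51\right) = -8 + \left(-34 + 51\right) = -8 + 17 = 9$)
$H = 497$ ($H = 12085 - 11588 = 497$)
$\left(m{\left(61 \right)} - 9719\right) + H = \left(9 - 9719\right) + 497 = -9710 + 497 = -9213$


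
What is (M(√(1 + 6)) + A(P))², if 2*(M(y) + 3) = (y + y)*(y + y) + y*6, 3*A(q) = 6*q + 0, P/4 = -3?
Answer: 232 - 78*√7 ≈ 25.631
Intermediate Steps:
P = -12 (P = 4*(-3) = -12)
A(q) = 2*q (A(q) = (6*q + 0)/3 = (6*q)/3 = 2*q)
M(y) = -3 + 2*y² + 3*y (M(y) = -3 + ((y + y)*(y + y) + y*6)/2 = -3 + ((2*y)*(2*y) + 6*y)/2 = -3 + (4*y² + 6*y)/2 = -3 + (2*y² + 3*y) = -3 + 2*y² + 3*y)
(M(√(1 + 6)) + A(P))² = ((-3 + 2*(√(1 + 6))² + 3*√(1 + 6)) + 2*(-12))² = ((-3 + 2*(√7)² + 3*√7) - 24)² = ((-3 + 2*7 + 3*√7) - 24)² = ((-3 + 14 + 3*√7) - 24)² = ((11 + 3*√7) - 24)² = (-13 + 3*√7)²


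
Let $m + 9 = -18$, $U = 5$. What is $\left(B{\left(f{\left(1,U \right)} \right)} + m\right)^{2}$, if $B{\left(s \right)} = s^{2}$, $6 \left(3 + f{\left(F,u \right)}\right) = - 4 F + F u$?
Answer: $\frac{466489}{1296} \approx 359.95$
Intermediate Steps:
$m = -27$ ($m = -9 - 18 = -27$)
$f{\left(F,u \right)} = -3 - \frac{2 F}{3} + \frac{F u}{6}$ ($f{\left(F,u \right)} = -3 + \frac{- 4 F + F u}{6} = -3 + \left(- \frac{2 F}{3} + \frac{F u}{6}\right) = -3 - \frac{2 F}{3} + \frac{F u}{6}$)
$\left(B{\left(f{\left(1,U \right)} \right)} + m\right)^{2} = \left(\left(-3 - \frac{2}{3} + \frac{1}{6} \cdot 1 \cdot 5\right)^{2} - 27\right)^{2} = \left(\left(-3 - \frac{2}{3} + \frac{5}{6}\right)^{2} - 27\right)^{2} = \left(\left(- \frac{17}{6}\right)^{2} - 27\right)^{2} = \left(\frac{289}{36} - 27\right)^{2} = \left(- \frac{683}{36}\right)^{2} = \frac{466489}{1296}$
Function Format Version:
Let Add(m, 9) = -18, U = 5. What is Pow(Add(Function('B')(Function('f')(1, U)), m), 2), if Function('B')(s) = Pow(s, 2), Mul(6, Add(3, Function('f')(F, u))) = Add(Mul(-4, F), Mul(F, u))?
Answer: Rational(466489, 1296) ≈ 359.95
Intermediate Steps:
m = -27 (m = Add(-9, -18) = -27)
Function('f')(F, u) = Add(-3, Mul(Rational(-2, 3), F), Mul(Rational(1, 6), F, u)) (Function('f')(F, u) = Add(-3, Mul(Rational(1, 6), Add(Mul(-4, F), Mul(F, u)))) = Add(-3, Add(Mul(Rational(-2, 3), F), Mul(Rational(1, 6), F, u))) = Add(-3, Mul(Rational(-2, 3), F), Mul(Rational(1, 6), F, u)))
Pow(Add(Function('B')(Function('f')(1, U)), m), 2) = Pow(Add(Pow(Add(-3, Mul(Rational(-2, 3), 1), Mul(Rational(1, 6), 1, 5)), 2), -27), 2) = Pow(Add(Pow(Add(-3, Rational(-2, 3), Rational(5, 6)), 2), -27), 2) = Pow(Add(Pow(Rational(-17, 6), 2), -27), 2) = Pow(Add(Rational(289, 36), -27), 2) = Pow(Rational(-683, 36), 2) = Rational(466489, 1296)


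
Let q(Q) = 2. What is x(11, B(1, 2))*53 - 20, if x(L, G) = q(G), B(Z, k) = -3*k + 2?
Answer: 86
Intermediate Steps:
B(Z, k) = 2 - 3*k
x(L, G) = 2
x(11, B(1, 2))*53 - 20 = 2*53 - 20 = 106 - 20 = 86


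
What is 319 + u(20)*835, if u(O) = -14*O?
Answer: -233481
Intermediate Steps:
319 + u(20)*835 = 319 - 14*20*835 = 319 - 280*835 = 319 - 233800 = -233481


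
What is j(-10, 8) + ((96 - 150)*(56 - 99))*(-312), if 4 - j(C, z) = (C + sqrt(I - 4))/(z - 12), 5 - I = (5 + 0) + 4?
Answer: -1448925/2 + I*sqrt(2)/2 ≈ -7.2446e+5 + 0.70711*I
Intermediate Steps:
I = -4 (I = 5 - ((5 + 0) + 4) = 5 - (5 + 4) = 5 - 1*9 = 5 - 9 = -4)
j(C, z) = 4 - (C + 2*I*sqrt(2))/(-12 + z) (j(C, z) = 4 - (C + sqrt(-4 - 4))/(z - 12) = 4 - (C + sqrt(-8))/(-12 + z) = 4 - (C + 2*I*sqrt(2))/(-12 + z))
j(-10, 8) + ((96 - 150)*(56 - 99))*(-312) = (-48 - 1*(-10) + 4*8 - 2*I*sqrt(2))/(-12 + 8) + ((96 - 150)*(56 - 99))*(-312) = (-48 + 10 + 32 - 2*I*sqrt(2))/(-4) - 54*(-43)*(-312) = -(-6 - 2*I*sqrt(2))/4 + 2322*(-312) = (3/2 + I*sqrt(2)/2) - 724464 = -1448925/2 + I*sqrt(2)/2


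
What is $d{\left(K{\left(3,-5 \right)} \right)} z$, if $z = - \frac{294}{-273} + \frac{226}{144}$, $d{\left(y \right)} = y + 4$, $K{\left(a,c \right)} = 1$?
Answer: $\frac{12385}{936} \approx 13.232$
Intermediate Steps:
$d{\left(y \right)} = 4 + y$
$z = \frac{2477}{936}$ ($z = \left(-294\right) \left(- \frac{1}{273}\right) + 226 \cdot \frac{1}{144} = \frac{14}{13} + \frac{113}{72} = \frac{2477}{936} \approx 2.6464$)
$d{\left(K{\left(3,-5 \right)} \right)} z = \left(4 + 1\right) \frac{2477}{936} = 5 \cdot \frac{2477}{936} = \frac{12385}{936}$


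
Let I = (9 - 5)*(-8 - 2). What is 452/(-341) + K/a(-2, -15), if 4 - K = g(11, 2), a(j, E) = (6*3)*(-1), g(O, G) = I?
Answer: -11570/3069 ≈ -3.7700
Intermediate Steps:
I = -40 (I = 4*(-10) = -40)
g(O, G) = -40
a(j, E) = -18 (a(j, E) = 18*(-1) = -18)
K = 44 (K = 4 - 1*(-40) = 4 + 40 = 44)
452/(-341) + K/a(-2, -15) = 452/(-341) + 44/(-18) = 452*(-1/341) + 44*(-1/18) = -452/341 - 22/9 = -11570/3069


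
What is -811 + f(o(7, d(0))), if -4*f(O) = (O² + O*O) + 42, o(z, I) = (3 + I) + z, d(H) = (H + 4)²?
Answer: -2319/2 ≈ -1159.5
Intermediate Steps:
d(H) = (4 + H)²
o(z, I) = 3 + I + z
f(O) = -21/2 - O²/2 (f(O) = -((O² + O*O) + 42)/4 = -((O² + O²) + 42)/4 = -(2*O² + 42)/4 = -(42 + 2*O²)/4 = -21/2 - O²/2)
-811 + f(o(7, d(0))) = -811 + (-21/2 - (3 + (4 + 0)² + 7)²/2) = -811 + (-21/2 - (3 + 4² + 7)²/2) = -811 + (-21/2 - (3 + 16 + 7)²/2) = -811 + (-21/2 - ½*26²) = -811 + (-21/2 - ½*676) = -811 + (-21/2 - 338) = -811 - 697/2 = -2319/2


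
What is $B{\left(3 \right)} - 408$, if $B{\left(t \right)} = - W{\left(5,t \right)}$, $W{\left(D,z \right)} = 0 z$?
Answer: $-408$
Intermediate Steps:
$W{\left(D,z \right)} = 0$
$B{\left(t \right)} = 0$ ($B{\left(t \right)} = \left(-1\right) 0 = 0$)
$B{\left(3 \right)} - 408 = 0 - 408 = -408$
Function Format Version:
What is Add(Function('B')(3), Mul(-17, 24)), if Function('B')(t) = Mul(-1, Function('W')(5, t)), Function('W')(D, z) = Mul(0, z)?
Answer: -408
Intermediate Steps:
Function('W')(D, z) = 0
Function('B')(t) = 0 (Function('B')(t) = Mul(-1, 0) = 0)
Add(Function('B')(3), Mul(-17, 24)) = Add(0, Mul(-17, 24)) = Add(0, -408) = -408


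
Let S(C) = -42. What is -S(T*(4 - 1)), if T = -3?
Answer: 42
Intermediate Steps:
-S(T*(4 - 1)) = -1*(-42) = 42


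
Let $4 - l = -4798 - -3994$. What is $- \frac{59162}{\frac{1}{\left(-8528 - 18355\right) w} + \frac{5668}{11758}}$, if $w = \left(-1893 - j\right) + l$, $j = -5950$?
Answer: $- \frac{45489051769081410}{370646937151} \approx -1.2273 \cdot 10^{5}$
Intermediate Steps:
$l = 808$ ($l = 4 - \left(-4798 - -3994\right) = 4 - \left(-4798 + 3994\right) = 4 - -804 = 4 + 804 = 808$)
$w = 4865$ ($w = \left(-1893 - -5950\right) + 808 = \left(-1893 + 5950\right) + 808 = 4057 + 808 = 4865$)
$- \frac{59162}{\frac{1}{\left(-8528 - 18355\right) w} + \frac{5668}{11758}} = - \frac{59162}{\frac{1}{\left(-8528 - 18355\right) 4865} + \frac{5668}{11758}} = - \frac{59162}{\frac{1}{-26883} \cdot \frac{1}{4865} + 5668 \cdot \frac{1}{11758}} = - \frac{59162}{\left(- \frac{1}{26883}\right) \frac{1}{4865} + \frac{2834}{5879}} = - \frac{59162}{- \frac{1}{130785795} + \frac{2834}{5879}} = - \frac{59162}{\frac{370646937151}{768889688805}} = \left(-59162\right) \frac{768889688805}{370646937151} = - \frac{45489051769081410}{370646937151}$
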